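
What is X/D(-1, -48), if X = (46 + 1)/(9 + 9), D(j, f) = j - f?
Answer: 1/18 ≈ 0.055556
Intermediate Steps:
X = 47/18 ≈ 2.6111
X/D(-1, -48) = 47/(18*(-1 - 1*(-48))) = 47/(18*(-1 + 48)) = (47/18)/47 = (47/18)*(1/47) = 1/18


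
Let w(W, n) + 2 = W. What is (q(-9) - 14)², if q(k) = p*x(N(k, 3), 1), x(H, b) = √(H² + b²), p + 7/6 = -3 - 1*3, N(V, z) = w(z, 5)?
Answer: 5377/18 + 602*√2/3 ≈ 582.51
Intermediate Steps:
w(W, n) = -2 + W
N(V, z) = -2 + z
p = -43/6 (p = -7/6 + (-3 - 1*3) = -7/6 + (-3 - 3) = -7/6 - 6 = -43/6 ≈ -7.1667)
q(k) = -43*√2/6 (q(k) = -43*√((-2 + 3)² + 1²)/6 = -43*√(1² + 1)/6 = -43*√(1 + 1)/6 = -43*√2/6)
(q(-9) - 14)² = (-43*√2/6 - 14)² = (-14 - 43*√2/6)²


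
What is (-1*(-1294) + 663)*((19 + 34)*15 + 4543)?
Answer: 10446466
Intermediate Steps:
(-1*(-1294) + 663)*((19 + 34)*15 + 4543) = (1294 + 663)*(53*15 + 4543) = 1957*(795 + 4543) = 1957*5338 = 10446466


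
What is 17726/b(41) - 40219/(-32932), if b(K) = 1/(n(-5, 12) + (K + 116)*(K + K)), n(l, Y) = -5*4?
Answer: 7503556371947/32932 ≈ 2.2785e+8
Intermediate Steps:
n(l, Y) = -20
b(K) = 1/(-20 + 2*K*(116 + K)) (b(K) = 1/(-20 + (K + 116)*(K + K)) = 1/(-20 + (116 + K)*(2*K)) = 1/(-20 + 2*K*(116 + K)))
17726/b(41) - 40219/(-32932) = 17726/((1/(2*(-10 + 41² + 116*41)))) - 40219/(-32932) = 17726/((1/(2*(-10 + 1681 + 4756)))) - 40219*(-1/32932) = 17726/(((½)/6427)) + 40219/32932 = 17726/(((½)*(1/6427))) + 40219/32932 = 17726/(1/12854) + 40219/32932 = 17726*12854 + 40219/32932 = 227850004 + 40219/32932 = 7503556371947/32932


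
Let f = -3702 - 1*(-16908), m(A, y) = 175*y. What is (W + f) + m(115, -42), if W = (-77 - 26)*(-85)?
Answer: 14611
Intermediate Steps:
f = 13206 (f = -3702 + 16908 = 13206)
W = 8755 (W = -103*(-85) = 8755)
(W + f) + m(115, -42) = (8755 + 13206) + 175*(-42) = 21961 - 7350 = 14611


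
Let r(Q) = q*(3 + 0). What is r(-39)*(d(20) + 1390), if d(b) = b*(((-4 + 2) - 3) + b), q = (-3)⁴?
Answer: 410670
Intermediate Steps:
q = 81
r(Q) = 243 (r(Q) = 81*(3 + 0) = 81*3 = 243)
d(b) = b*(-5 + b) (d(b) = b*((-2 - 3) + b) = b*(-5 + b))
r(-39)*(d(20) + 1390) = 243*(20*(-5 + 20) + 1390) = 243*(20*15 + 1390) = 243*(300 + 1390) = 243*1690 = 410670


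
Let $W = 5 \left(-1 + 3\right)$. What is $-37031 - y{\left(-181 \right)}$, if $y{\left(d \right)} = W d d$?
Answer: $-364641$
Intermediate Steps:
$W = 10$ ($W = 5 \cdot 2 = 10$)
$y{\left(d \right)} = 10 d^{2}$ ($y{\left(d \right)} = 10 d d = 10 d^{2}$)
$-37031 - y{\left(-181 \right)} = -37031 - 10 \left(-181\right)^{2} = -37031 - 10 \cdot 32761 = -37031 - 327610 = -364641$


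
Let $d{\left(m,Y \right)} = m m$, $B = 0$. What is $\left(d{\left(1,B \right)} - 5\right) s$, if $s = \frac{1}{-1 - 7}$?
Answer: $\frac{1}{2} \approx 0.5$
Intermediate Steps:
$d{\left(m,Y \right)} = m^{2}$
$s = - \frac{1}{8}$ ($s = \frac{1}{-8} = - \frac{1}{8} \approx -0.125$)
$\left(d{\left(1,B \right)} - 5\right) s = \left(1^{2} - 5\right) \left(- \frac{1}{8}\right) = \left(1 - 5\right) \left(- \frac{1}{8}\right) = \left(-4\right) \left(- \frac{1}{8}\right) = \frac{1}{2}$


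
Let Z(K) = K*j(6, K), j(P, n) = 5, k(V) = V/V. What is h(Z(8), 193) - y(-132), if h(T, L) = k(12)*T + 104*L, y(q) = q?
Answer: 20244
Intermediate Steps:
k(V) = 1
Z(K) = 5*K (Z(K) = K*5 = 5*K)
h(T, L) = T + 104*L (h(T, L) = 1*T + 104*L = T + 104*L)
h(Z(8), 193) - y(-132) = (5*8 + 104*193) - 1*(-132) = (40 + 20072) + 132 = 20112 + 132 = 20244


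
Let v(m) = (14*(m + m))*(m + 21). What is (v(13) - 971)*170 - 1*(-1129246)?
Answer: 3068096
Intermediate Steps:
v(m) = 28*m*(21 + m) (v(m) = (14*(2*m))*(21 + m) = (28*m)*(21 + m) = 28*m*(21 + m))
(v(13) - 971)*170 - 1*(-1129246) = (28*13*(21 + 13) - 971)*170 - 1*(-1129246) = (28*13*34 - 971)*170 + 1129246 = (12376 - 971)*170 + 1129246 = 11405*170 + 1129246 = 1938850 + 1129246 = 3068096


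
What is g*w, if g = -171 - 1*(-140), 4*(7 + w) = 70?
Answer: -651/2 ≈ -325.50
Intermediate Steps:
w = 21/2 (w = -7 + (1/4)*70 = -7 + 35/2 = 21/2 ≈ 10.500)
g = -31 (g = -171 + 140 = -31)
g*w = -31*21/2 = -651/2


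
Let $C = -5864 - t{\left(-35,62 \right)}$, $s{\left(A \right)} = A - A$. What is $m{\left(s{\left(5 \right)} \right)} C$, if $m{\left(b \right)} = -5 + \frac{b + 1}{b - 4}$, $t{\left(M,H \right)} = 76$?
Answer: $31185$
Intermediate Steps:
$s{\left(A \right)} = 0$
$C = -5940$ ($C = -5864 - 76 = -5940$)
$m{\left(b \right)} = -5 + \frac{1 + b}{-4 + b}$
$m{\left(s{\left(5 \right)} \right)} C = \frac{21 - 0}{-4 + 0} \left(-5940\right) = \frac{21 + 0}{-4} \left(-5940\right) = \left(- \frac{1}{4}\right) 21 \left(-5940\right) = \left(- \frac{21}{4}\right) \left(-5940\right) = 31185$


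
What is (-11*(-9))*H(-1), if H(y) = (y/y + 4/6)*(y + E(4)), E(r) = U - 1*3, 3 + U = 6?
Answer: -165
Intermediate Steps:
U = 3 (U = -3 + 6 = 3)
E(r) = 0 (E(r) = 3 - 1*3 = 3 - 3 = 0)
H(y) = 5*y/3 (H(y) = (y/y + 4/6)*(y + 0) = (1 + 4*(1/6))*y = (1 + 2/3)*y = 5*y/3)
(-11*(-9))*H(-1) = (-11*(-9))*((5/3)*(-1)) = 99*(-5/3) = -165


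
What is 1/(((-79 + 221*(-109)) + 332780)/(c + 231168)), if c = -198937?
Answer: 32231/308612 ≈ 0.10444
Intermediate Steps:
1/(((-79 + 221*(-109)) + 332780)/(c + 231168)) = 1/(((-79 + 221*(-109)) + 332780)/(-198937 + 231168)) = 1/(((-79 - 24089) + 332780)/32231) = 1/((-24168 + 332780)*(1/32231)) = 1/(308612*(1/32231)) = 1/(308612/32231) = 32231/308612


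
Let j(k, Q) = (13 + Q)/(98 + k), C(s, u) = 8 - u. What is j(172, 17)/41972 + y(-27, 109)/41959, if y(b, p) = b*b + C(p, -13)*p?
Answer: 1140085423/15849928332 ≈ 0.071930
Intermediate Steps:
y(b, p) = b² + 21*p (y(b, p) = b*b + (8 - 1*(-13))*p = b² + (8 + 13)*p = b² + 21*p)
j(k, Q) = (13 + Q)/(98 + k)
j(172, 17)/41972 + y(-27, 109)/41959 = ((13 + 17)/(98 + 172))/41972 + ((-27)² + 21*109)/41959 = (30/270)*(1/41972) + (729 + 2289)*(1/41959) = ((1/270)*30)*(1/41972) + 3018*(1/41959) = (⅑)*(1/41972) + 3018/41959 = 1/377748 + 3018/41959 = 1140085423/15849928332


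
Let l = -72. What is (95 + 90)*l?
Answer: -13320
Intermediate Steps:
(95 + 90)*l = (95 + 90)*(-72) = 185*(-72) = -13320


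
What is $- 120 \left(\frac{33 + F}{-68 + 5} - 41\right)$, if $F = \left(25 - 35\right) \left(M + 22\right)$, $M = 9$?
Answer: $\frac{92240}{21} \approx 4392.4$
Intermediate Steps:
$F = -310$ ($F = \left(25 - 35\right) \left(9 + 22\right) = \left(-10\right) 31 = -310$)
$- 120 \left(\frac{33 + F}{-68 + 5} - 41\right) = - 120 \left(\frac{33 - 310}{-68 + 5} - 41\right) = - 120 \left(- \frac{277}{-63} - 41\right) = - 120 \left(\left(-277\right) \left(- \frac{1}{63}\right) - 41\right) = - 120 \left(\frac{277}{63} - 41\right) = \left(-120\right) \left(- \frac{2306}{63}\right) = \frac{92240}{21}$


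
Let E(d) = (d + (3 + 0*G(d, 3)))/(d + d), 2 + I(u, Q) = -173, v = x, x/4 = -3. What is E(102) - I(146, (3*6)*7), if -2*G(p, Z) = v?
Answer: 11935/68 ≈ 175.51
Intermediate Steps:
x = -12 (x = 4*(-3) = -12)
v = -12
G(p, Z) = 6 (G(p, Z) = -1/2*(-12) = 6)
I(u, Q) = -175 (I(u, Q) = -2 - 173 = -175)
E(d) = (3 + d)/(2*d) (E(d) = (d + (3 + 0*6))/(d + d) = (d + (3 + 0))/((2*d)) = (d + 3)*(1/(2*d)) = (3 + d)*(1/(2*d)) = (3 + d)/(2*d))
E(102) - I(146, (3*6)*7) = (1/2)*(3 + 102)/102 - 1*(-175) = (1/2)*(1/102)*105 + 175 = 35/68 + 175 = 11935/68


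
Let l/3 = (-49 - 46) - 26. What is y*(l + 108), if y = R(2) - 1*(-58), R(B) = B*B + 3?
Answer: -16575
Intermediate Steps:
R(B) = 3 + B² (R(B) = B² + 3 = 3 + B²)
l = -363 (l = 3*((-49 - 46) - 26) = 3*(-95 - 26) = 3*(-121) = -363)
y = 65 (y = (3 + 2²) - 1*(-58) = (3 + 4) + 58 = 7 + 58 = 65)
y*(l + 108) = 65*(-363 + 108) = 65*(-255) = -16575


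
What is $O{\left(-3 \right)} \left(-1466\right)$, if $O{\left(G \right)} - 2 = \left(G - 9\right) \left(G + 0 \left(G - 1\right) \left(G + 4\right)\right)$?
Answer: $-55708$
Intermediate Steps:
$O{\left(G \right)} = 2 + G \left(-9 + G\right)$ ($O{\left(G \right)} = 2 + \left(G - 9\right) \left(G + 0 \left(G - 1\right) \left(G + 4\right)\right) = 2 + \left(-9 + G\right) \left(G + 0 \left(-1 + G\right) \left(4 + G\right)\right) = 2 + \left(-9 + G\right) \left(G + 0 \left(4 + G\right)\right) = 2 + \left(-9 + G\right) \left(G + 0\right) = 2 + \left(-9 + G\right) G = 2 + G \left(-9 + G\right)$)
$O{\left(-3 \right)} \left(-1466\right) = \left(2 + \left(-3\right)^{2} - -27\right) \left(-1466\right) = \left(2 + 9 + 27\right) \left(-1466\right) = 38 \left(-1466\right) = -55708$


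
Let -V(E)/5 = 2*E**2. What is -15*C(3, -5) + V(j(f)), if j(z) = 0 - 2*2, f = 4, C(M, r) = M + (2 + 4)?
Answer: -295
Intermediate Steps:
C(M, r) = 6 + M (C(M, r) = M + 6 = 6 + M)
j(z) = -4 (j(z) = 0 - 4 = -4)
V(E) = -10*E**2
-15*C(3, -5) + V(j(f)) = -15*(6 + 3) - 10*(-4)**2 = -15*9 - 10*16 = -135 - 160 = -295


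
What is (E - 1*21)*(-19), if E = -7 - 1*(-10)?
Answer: 342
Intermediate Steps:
E = 3 (E = -7 + 10 = 3)
(E - 1*21)*(-19) = (3 - 1*21)*(-19) = (3 - 21)*(-19) = -18*(-19) = 342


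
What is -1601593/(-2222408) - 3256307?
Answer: -7236841125663/2222408 ≈ -3.2563e+6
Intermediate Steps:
-1601593/(-2222408) - 3256307 = -1601593*(-1/2222408) - 3256307 = 1601593/2222408 - 3256307 = -7236841125663/2222408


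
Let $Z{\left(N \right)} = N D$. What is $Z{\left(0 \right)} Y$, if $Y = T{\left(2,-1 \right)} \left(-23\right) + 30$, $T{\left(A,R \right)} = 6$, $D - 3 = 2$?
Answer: $0$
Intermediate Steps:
$D = 5$ ($D = 3 + 2 = 5$)
$Y = -108$ ($Y = 6 \left(-23\right) + 30 = -138 + 30 = -108$)
$Z{\left(N \right)} = 5 N$ ($Z{\left(N \right)} = N 5 = 5 N$)
$Z{\left(0 \right)} Y = 5 \cdot 0 \left(-108\right) = 0 \left(-108\right) = 0$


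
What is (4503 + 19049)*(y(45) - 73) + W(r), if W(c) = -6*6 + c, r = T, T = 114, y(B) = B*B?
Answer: 45973582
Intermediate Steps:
y(B) = B²
r = 114
W(c) = -36 + c
(4503 + 19049)*(y(45) - 73) + W(r) = (4503 + 19049)*(45² - 73) + (-36 + 114) = 23552*(2025 - 73) + 78 = 23552*1952 + 78 = 45973504 + 78 = 45973582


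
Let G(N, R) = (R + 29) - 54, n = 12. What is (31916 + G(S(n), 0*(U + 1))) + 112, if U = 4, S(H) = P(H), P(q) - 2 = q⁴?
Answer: 32003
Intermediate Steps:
P(q) = 2 + q⁴
S(H) = 2 + H⁴
G(N, R) = -25 + R (G(N, R) = (29 + R) - 54 = -25 + R)
(31916 + G(S(n), 0*(U + 1))) + 112 = (31916 + (-25 + 0*(4 + 1))) + 112 = (31916 + (-25 + 0*5)) + 112 = (31916 + (-25 + 0)) + 112 = (31916 - 25) + 112 = 31891 + 112 = 32003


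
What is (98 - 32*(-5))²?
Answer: 66564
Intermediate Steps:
(98 - 32*(-5))² = (98 + 160)² = 258² = 66564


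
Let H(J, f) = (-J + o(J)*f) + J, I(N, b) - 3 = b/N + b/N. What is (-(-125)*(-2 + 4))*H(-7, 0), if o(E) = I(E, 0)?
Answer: 0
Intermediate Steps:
I(N, b) = 3 + 2*b/N (I(N, b) = 3 + (b/N + b/N) = 3 + 2*b/N)
o(E) = 3 (o(E) = 3 + 2*0/E = 3 + 0 = 3)
H(J, f) = 3*f (H(J, f) = (-J + 3*f) + J = 3*f)
(-(-125)*(-2 + 4))*H(-7, 0) = (-(-125)*(-2 + 4))*(3*0) = -(-125)*2*0 = -25*(-10)*0 = 250*0 = 0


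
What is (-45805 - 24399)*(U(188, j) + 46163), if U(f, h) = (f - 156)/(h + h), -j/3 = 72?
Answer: -87502195396/27 ≈ -3.2408e+9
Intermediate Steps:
j = -216 (j = -3*72 = -216)
U(f, h) = (-156 + f)/(2*h) (U(f, h) = (-156 + f)/((2*h)) = (-156 + f)*(1/(2*h)) = (-156 + f)/(2*h))
(-45805 - 24399)*(U(188, j) + 46163) = (-45805 - 24399)*((1/2)*(-156 + 188)/(-216) + 46163) = -70204*((1/2)*(-1/216)*32 + 46163) = -70204*(-2/27 + 46163) = -70204*1246399/27 = -87502195396/27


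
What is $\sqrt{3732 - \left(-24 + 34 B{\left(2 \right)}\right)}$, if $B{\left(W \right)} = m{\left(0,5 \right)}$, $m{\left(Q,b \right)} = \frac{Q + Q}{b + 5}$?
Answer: $2 \sqrt{939} \approx 61.286$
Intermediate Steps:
$m{\left(Q,b \right)} = \frac{2 Q}{5 + b}$
$B{\left(W \right)} = 0$ ($B{\left(W \right)} = 2 \cdot 0 \frac{1}{5 + 5} = 2 \cdot 0 \cdot \frac{1}{10} = 0$)
$\sqrt{3732 - \left(-24 + 34 B{\left(2 \right)}\right)} = \sqrt{3732 + \left(\left(-34\right) 0 + 24\right)} = \sqrt{3732 + \left(0 + 24\right)} = \sqrt{3732 + 24} = \sqrt{3756} = 2 \sqrt{939}$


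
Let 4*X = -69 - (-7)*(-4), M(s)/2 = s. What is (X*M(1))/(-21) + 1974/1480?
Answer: 56617/15540 ≈ 3.6433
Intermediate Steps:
M(s) = 2*s
X = -97/4 (X = (-69 - (-7)*(-4))/4 = (-69 - 1*28)/4 = (-69 - 28)/4 = (¼)*(-97) = -97/4 ≈ -24.250)
(X*M(1))/(-21) + 1974/1480 = -97/2/(-21) + 1974/1480 = -97/4*2*(-1/21) + 1974*(1/1480) = -97/2*(-1/21) + 987/740 = 97/42 + 987/740 = 56617/15540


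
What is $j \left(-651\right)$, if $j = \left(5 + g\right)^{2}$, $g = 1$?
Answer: $-23436$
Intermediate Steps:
$j = 36$ ($j = \left(5 + 1\right)^{2} = 6^{2} = 36$)
$j \left(-651\right) = 36 \left(-651\right) = -23436$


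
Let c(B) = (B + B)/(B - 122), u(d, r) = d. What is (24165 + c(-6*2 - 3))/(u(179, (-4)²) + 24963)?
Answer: 3310635/3444454 ≈ 0.96115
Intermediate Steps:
c(B) = 2*B/(-122 + B) (c(B) = (2*B)/(-122 + B) = 2*B/(-122 + B))
(24165 + c(-6*2 - 3))/(u(179, (-4)²) + 24963) = (24165 + 2*(-6*2 - 3)/(-122 + (-6*2 - 3)))/(179 + 24963) = (24165 + 2*(-12 - 3)/(-122 + (-12 - 3)))/25142 = (24165 + 2*(-15)/(-122 - 15))*(1/25142) = (24165 + 2*(-15)/(-137))*(1/25142) = (24165 + 2*(-15)*(-1/137))*(1/25142) = (24165 + 30/137)*(1/25142) = (3310635/137)*(1/25142) = 3310635/3444454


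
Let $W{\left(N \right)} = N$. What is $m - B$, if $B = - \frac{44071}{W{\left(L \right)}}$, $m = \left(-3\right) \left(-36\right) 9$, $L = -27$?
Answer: $- \frac{17827}{27} \approx -660.26$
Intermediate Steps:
$m = 972$ ($m = 108 \cdot 9 = 972$)
$B = \frac{44071}{27}$ ($B = - \frac{44071}{-27} = \left(-44071\right) \left(- \frac{1}{27}\right) = \frac{44071}{27} \approx 1632.3$)
$m - B = 972 - \frac{44071}{27} = - \frac{17827}{27}$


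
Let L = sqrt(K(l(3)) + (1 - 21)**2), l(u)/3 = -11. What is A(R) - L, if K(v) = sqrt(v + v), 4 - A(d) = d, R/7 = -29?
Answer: 207 - sqrt(400 + I*sqrt(66)) ≈ 187.0 - 0.20309*I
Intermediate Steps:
R = -203 (R = 7*(-29) = -203)
l(u) = -33 (l(u) = 3*(-11) = -33)
A(d) = 4 - d
K(v) = sqrt(2)*sqrt(v) (K(v) = sqrt(2*v) = sqrt(2)*sqrt(v))
L = sqrt(400 + I*sqrt(66)) (L = sqrt(sqrt(2)*sqrt(-33) + (1 - 21)**2) = sqrt(sqrt(2)*(I*sqrt(33)) + (-20)**2) = sqrt(I*sqrt(66) + 400) = sqrt(400 + I*sqrt(66)) ≈ 20.001 + 0.2031*I)
A(R) - L = (4 - 1*(-203)) - sqrt(400 + I*sqrt(66)) = (4 + 203) - sqrt(400 + I*sqrt(66)) = 207 - sqrt(400 + I*sqrt(66))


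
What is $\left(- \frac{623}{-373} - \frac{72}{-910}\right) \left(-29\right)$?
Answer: $- \frac{8609897}{169715} \approx -50.732$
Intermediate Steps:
$\left(- \frac{623}{-373} - \frac{72}{-910}\right) \left(-29\right) = \left(\left(-623\right) \left(- \frac{1}{373}\right) - - \frac{36}{455}\right) \left(-29\right) = \left(\frac{623}{373} + \frac{36}{455}\right) \left(-29\right) = \frac{296893}{169715} \left(-29\right) = - \frac{8609897}{169715}$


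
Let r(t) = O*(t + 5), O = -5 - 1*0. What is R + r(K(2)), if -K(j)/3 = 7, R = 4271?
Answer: 4351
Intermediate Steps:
K(j) = -21 (K(j) = -3*7 = -21)
O = -5 (O = -5 + 0 = -5)
r(t) = -25 - 5*t (r(t) = -5*(t + 5) = -5*(5 + t) = -25 - 5*t)
R + r(K(2)) = 4271 + (-25 - 5*(-21)) = 4271 + (-25 + 105) = 4271 + 80 = 4351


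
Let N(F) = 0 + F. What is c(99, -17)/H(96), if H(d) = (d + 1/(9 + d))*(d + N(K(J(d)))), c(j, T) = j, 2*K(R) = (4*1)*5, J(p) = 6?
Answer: 10395/1068586 ≈ 0.0097278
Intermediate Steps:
K(R) = 10 (K(R) = ((4*1)*5)/2 = (4*5)/2 = (½)*20 = 10)
N(F) = F
H(d) = (10 + d)*(d + 1/(9 + d)) (H(d) = (d + 1/(9 + d))*(d + 10) = (d + 1/(9 + d))*(10 + d) = (10 + d)*(d + 1/(9 + d)))
c(99, -17)/H(96) = 99/(((10 + 96³ + 19*96² + 91*96)/(9 + 96))) = 99/(((10 + 884736 + 19*9216 + 8736)/105)) = 99/(((10 + 884736 + 175104 + 8736)/105)) = 99/(((1/105)*1068586)) = 99/(1068586/105) = 99*(105/1068586) = 10395/1068586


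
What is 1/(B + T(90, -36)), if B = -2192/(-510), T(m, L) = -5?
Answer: -255/179 ≈ -1.4246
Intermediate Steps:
B = 1096/255 (B = -2192*(-1/510) = 1096/255 ≈ 4.2980)
1/(B + T(90, -36)) = 1/(1096/255 - 5) = 1/(-179/255) = -255/179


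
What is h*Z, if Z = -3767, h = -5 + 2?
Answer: 11301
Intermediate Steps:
h = -3
h*Z = -3*(-3767) = 11301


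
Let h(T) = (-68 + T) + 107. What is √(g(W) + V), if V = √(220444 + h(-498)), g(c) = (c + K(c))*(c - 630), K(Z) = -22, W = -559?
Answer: √(690809 + √219985) ≈ 831.43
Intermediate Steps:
h(T) = 39 + T
g(c) = (-630 + c)*(-22 + c) (g(c) = (c - 22)*(c - 630) = (-22 + c)*(-630 + c) = (-630 + c)*(-22 + c))
V = √219985 (V = √(220444 + (39 - 498)) = √(220444 - 459) = √219985 ≈ 469.03)
√(g(W) + V) = √((13860 + (-559)² - 652*(-559)) + √219985) = √((13860 + 312481 + 364468) + √219985) = √(690809 + √219985)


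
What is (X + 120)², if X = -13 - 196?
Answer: 7921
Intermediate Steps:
X = -209
(X + 120)² = (-209 + 120)² = (-89)² = 7921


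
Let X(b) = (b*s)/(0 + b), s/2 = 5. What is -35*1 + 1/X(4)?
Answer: -349/10 ≈ -34.900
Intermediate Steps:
s = 10 (s = 2*5 = 10)
X(b) = 10 (X(b) = (b*10)/(0 + b) = (10*b)/b = 10)
-35*1 + 1/X(4) = -35*1 + 1/10 = -35 + ⅒ = -349/10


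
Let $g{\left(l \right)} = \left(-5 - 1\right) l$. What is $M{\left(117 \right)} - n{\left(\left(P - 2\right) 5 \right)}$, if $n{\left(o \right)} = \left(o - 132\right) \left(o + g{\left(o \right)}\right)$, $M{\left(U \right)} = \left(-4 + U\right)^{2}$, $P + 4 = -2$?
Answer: $47169$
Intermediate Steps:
$P = -6$ ($P = -4 - 2 = -6$)
$g{\left(l \right)} = - 6 l$
$n{\left(o \right)} = - 5 o \left(-132 + o\right)$ ($n{\left(o \right)} = \left(o - 132\right) \left(o - 6 o\right) = \left(-132 + o\right) \left(- 5 o\right) = - 5 o \left(-132 + o\right)$)
$M{\left(117 \right)} - n{\left(\left(P - 2\right) 5 \right)} = \left(-4 + 117\right)^{2} - 5 \left(-6 - 2\right) 5 \left(132 - \left(-6 - 2\right) 5\right) = 113^{2} - 5 \left(\left(-8\right) 5\right) \left(132 - \left(-8\right) 5\right) = 12769 - 5 \left(-40\right) \left(132 - -40\right) = 12769 - 5 \left(-40\right) \left(132 + 40\right) = 12769 - 5 \left(-40\right) 172 = 12769 - -34400 = 12769 + 34400 = 47169$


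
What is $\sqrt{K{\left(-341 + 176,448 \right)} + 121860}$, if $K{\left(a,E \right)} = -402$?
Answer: $\sqrt{121458} \approx 348.51$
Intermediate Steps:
$\sqrt{K{\left(-341 + 176,448 \right)} + 121860} = \sqrt{-402 + 121860} = \sqrt{121458}$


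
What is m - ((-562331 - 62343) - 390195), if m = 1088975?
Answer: 2103844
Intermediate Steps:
m - ((-562331 - 62343) - 390195) = 1088975 - ((-562331 - 62343) - 390195) = 1088975 - (-624674 - 390195) = 1088975 - 1*(-1014869) = 1088975 + 1014869 = 2103844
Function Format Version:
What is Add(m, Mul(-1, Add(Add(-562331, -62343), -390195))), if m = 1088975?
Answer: 2103844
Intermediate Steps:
Add(m, Mul(-1, Add(Add(-562331, -62343), -390195))) = Add(1088975, Mul(-1, Add(Add(-562331, -62343), -390195))) = Add(1088975, Mul(-1, Add(-624674, -390195))) = Add(1088975, Mul(-1, -1014869)) = Add(1088975, 1014869) = 2103844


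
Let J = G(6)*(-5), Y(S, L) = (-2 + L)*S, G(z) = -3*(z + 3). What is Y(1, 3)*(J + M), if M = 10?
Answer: 145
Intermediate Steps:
G(z) = -9 - 3*z (G(z) = -3*(3 + z) = -9 - 3*z)
Y(S, L) = S*(-2 + L)
J = 135 (J = (-9 - 3*6)*(-5) = (-9 - 18)*(-5) = -27*(-5) = 135)
Y(1, 3)*(J + M) = (1*(-2 + 3))*(135 + 10) = (1*1)*145 = 1*145 = 145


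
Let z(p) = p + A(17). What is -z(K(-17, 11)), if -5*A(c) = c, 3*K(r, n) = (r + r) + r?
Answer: 102/5 ≈ 20.400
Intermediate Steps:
K(r, n) = r (K(r, n) = ((r + r) + r)/3 = (2*r + r)/3 = (3*r)/3 = r)
A(c) = -c/5
z(p) = -17/5 + p (z(p) = p - ⅕*17 = p - 17/5 = -17/5 + p)
-z(K(-17, 11)) = -(-17/5 - 17) = -1*(-102/5) = 102/5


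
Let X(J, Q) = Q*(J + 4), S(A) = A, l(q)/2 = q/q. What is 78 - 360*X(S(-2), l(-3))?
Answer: -1362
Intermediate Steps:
l(q) = 2 (l(q) = 2*(q/q) = 2*1 = 2)
X(J, Q) = Q*(4 + J)
78 - 360*X(S(-2), l(-3)) = 78 - 720*(4 - 2) = 78 - 720*2 = 78 - 360*4 = 78 - 1440 = -1362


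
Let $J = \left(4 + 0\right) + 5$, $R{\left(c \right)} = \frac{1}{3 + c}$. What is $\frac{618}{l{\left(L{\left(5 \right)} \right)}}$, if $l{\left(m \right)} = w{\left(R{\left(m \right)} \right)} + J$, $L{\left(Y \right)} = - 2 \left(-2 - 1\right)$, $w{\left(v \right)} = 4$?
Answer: $\frac{618}{13} \approx 47.538$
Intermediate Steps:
$L{\left(Y \right)} = 6$ ($L{\left(Y \right)} = \left(-2\right) \left(-3\right) = 6$)
$J = 9$ ($J = 4 + 5 = 9$)
$l{\left(m \right)} = 13$ ($l{\left(m \right)} = 4 + 9 = 13$)
$\frac{618}{l{\left(L{\left(5 \right)} \right)}} = \frac{618}{13}$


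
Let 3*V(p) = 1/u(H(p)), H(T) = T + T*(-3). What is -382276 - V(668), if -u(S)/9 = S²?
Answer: -18422718388991/48192192 ≈ -3.8228e+5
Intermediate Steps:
H(T) = -2*T (H(T) = T - 3*T = -2*T)
u(S) = -9*S²
V(p) = -1/(108*p²) (V(p) = 1/(3*((-9*4*p²))) = 1/(3*((-36*p²))) = (-1/(36*p²))/3 = -1/(108*p²))
-382276 - V(668) = -382276 - (-1)/(108*668²) = -382276 - (-1)/(108*446224) = -382276 - 1*(-1/48192192) = -382276 + 1/48192192 = -18422718388991/48192192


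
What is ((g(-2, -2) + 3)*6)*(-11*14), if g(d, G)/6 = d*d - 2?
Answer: -13860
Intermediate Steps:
g(d, G) = -12 + 6*d² (g(d, G) = 6*(d*d - 2) = 6*(d² - 2) = 6*(-2 + d²) = -12 + 6*d²)
((g(-2, -2) + 3)*6)*(-11*14) = (((-12 + 6*(-2)²) + 3)*6)*(-11*14) = (((-12 + 6*4) + 3)*6)*(-154) = (((-12 + 24) + 3)*6)*(-154) = ((12 + 3)*6)*(-154) = (15*6)*(-154) = 90*(-154) = -13860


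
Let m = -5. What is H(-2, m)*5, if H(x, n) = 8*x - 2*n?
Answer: -30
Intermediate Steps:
H(x, n) = -2*n + 8*x
H(-2, m)*5 = (-2*(-5) + 8*(-2))*5 = (10 - 16)*5 = -6*5 = -30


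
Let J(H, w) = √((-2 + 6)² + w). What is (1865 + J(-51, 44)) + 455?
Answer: 2320 + 2*√15 ≈ 2327.7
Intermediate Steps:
J(H, w) = √(16 + w) (J(H, w) = √(4² + w) = √(16 + w))
(1865 + J(-51, 44)) + 455 = (1865 + √(16 + 44)) + 455 = (1865 + √60) + 455 = (1865 + 2*√15) + 455 = 2320 + 2*√15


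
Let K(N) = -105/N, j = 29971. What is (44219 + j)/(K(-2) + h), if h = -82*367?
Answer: -148380/60083 ≈ -2.4696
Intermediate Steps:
h = -30094
(44219 + j)/(K(-2) + h) = (44219 + 29971)/(-105/(-2) - 30094) = 74190/(-105*(-½) - 30094) = 74190/(105/2 - 30094) = 74190/(-60083/2) = 74190*(-2/60083) = -148380/60083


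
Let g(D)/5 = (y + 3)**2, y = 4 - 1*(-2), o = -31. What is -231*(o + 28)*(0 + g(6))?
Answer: 280665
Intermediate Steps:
y = 6 (y = 4 + 2 = 6)
g(D) = 405 (g(D) = 5*(6 + 3)**2 = 5*9**2 = 5*81 = 405)
-231*(o + 28)*(0 + g(6)) = -231*(-31 + 28)*(0 + 405) = -(-693)*405 = -231*(-1215) = 280665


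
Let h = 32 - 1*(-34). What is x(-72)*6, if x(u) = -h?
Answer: -396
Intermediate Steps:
h = 66 (h = 32 + 34 = 66)
x(u) = -66 (x(u) = -1*66 = -66)
x(-72)*6 = -66*6 = -396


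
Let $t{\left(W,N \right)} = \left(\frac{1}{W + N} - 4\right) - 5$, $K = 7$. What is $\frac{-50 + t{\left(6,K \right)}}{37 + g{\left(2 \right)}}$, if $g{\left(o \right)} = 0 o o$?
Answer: $- \frac{766}{481} \approx -1.5925$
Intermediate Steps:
$g{\left(o \right)} = 0$ ($g{\left(o \right)} = 0 o = 0$)
$t{\left(W,N \right)} = -9 + \frac{1}{N + W}$ ($t{\left(W,N \right)} = \left(\frac{1}{N + W} - 4\right) - 5 = \left(-4 + \frac{1}{N + W}\right) - 5 = -9 + \frac{1}{N + W}$)
$\frac{-50 + t{\left(6,K \right)}}{37 + g{\left(2 \right)}} = \frac{-50 + \frac{1 - 63 - 54}{7 + 6}}{37 + 0} = \frac{-50 + \frac{1 - 63 - 54}{13}}{37} = \left(-50 + \frac{1}{13} \left(-116\right)\right) \frac{1}{37} = \left(-50 - \frac{116}{13}\right) \frac{1}{37} = \left(- \frac{766}{13}\right) \frac{1}{37} = - \frac{766}{481}$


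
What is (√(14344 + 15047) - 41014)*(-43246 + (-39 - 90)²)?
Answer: 1091177470 - 26605*√29391 ≈ 1.0866e+9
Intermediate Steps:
(√(14344 + 15047) - 41014)*(-43246 + (-39 - 90)²) = (√29391 - 41014)*(-43246 + (-129)²) = (-41014 + √29391)*(-43246 + 16641) = (-41014 + √29391)*(-26605) = 1091177470 - 26605*√29391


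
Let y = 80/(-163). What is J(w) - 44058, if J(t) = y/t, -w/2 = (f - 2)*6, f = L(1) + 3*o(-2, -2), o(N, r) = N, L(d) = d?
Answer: -150810554/3423 ≈ -44058.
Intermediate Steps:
y = -80/163 (y = 80*(-1/163) = -80/163 ≈ -0.49080)
f = -5 (f = 1 + 3*(-2) = 1 - 6 = -5)
w = 84 (w = -2*(-5 - 2)*6 = -(-14)*6 = -2*(-42) = 84)
J(t) = -80/(163*t)
J(w) - 44058 = -80/163/84 - 44058 = -80/163*1/84 - 44058 = -20/3423 - 44058 = -150810554/3423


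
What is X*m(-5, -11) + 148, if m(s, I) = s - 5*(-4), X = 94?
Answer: 1558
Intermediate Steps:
m(s, I) = 20 + s (m(s, I) = s + 20 = 20 + s)
X*m(-5, -11) + 148 = 94*(20 - 5) + 148 = 94*15 + 148 = 1410 + 148 = 1558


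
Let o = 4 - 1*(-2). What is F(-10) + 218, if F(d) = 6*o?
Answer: 254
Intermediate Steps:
o = 6 (o = 4 + 2 = 6)
F(d) = 36 (F(d) = 6*6 = 36)
F(-10) + 218 = 36 + 218 = 254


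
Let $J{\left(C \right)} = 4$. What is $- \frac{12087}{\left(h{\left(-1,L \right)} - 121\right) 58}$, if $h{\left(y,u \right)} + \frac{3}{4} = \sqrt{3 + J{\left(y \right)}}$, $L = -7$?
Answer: $\frac{3924246}{2291551} + \frac{32232 \sqrt{7}}{2291551} \approx 1.7497$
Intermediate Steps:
$h{\left(y,u \right)} = - \frac{3}{4} + \sqrt{7}$ ($h{\left(y,u \right)} = - \frac{3}{4} + \sqrt{3 + 4} = - \frac{3}{4} + \sqrt{7}$)
$- \frac{12087}{\left(h{\left(-1,L \right)} - 121\right) 58} = - \frac{12087}{\left(\left(- \frac{3}{4} + \sqrt{7}\right) - 121\right) 58} = - \frac{12087}{\left(- \frac{487}{4} + \sqrt{7}\right) 58} = - \frac{12087}{- \frac{14123}{2} + 58 \sqrt{7}}$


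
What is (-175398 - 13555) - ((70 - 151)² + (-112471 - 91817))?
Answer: 8774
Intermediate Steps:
(-175398 - 13555) - ((70 - 151)² + (-112471 - 91817)) = -188953 - ((-81)² - 204288) = -188953 - (6561 - 204288) = -188953 - 1*(-197727) = -188953 + 197727 = 8774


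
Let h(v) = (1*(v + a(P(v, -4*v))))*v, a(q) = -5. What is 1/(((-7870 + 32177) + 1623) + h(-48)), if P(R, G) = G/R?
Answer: 1/28474 ≈ 3.5120e-5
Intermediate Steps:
h(v) = v*(-5 + v) (h(v) = (1*(v - 5))*v = (1*(-5 + v))*v = (-5 + v)*v = v*(-5 + v))
1/(((-7870 + 32177) + 1623) + h(-48)) = 1/(((-7870 + 32177) + 1623) - 48*(-5 - 48)) = 1/((24307 + 1623) - 48*(-53)) = 1/(25930 + 2544) = 1/28474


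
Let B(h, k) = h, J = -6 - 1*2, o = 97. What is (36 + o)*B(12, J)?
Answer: 1596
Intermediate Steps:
J = -8 (J = -6 - 2 = -8)
(36 + o)*B(12, J) = (36 + 97)*12 = 133*12 = 1596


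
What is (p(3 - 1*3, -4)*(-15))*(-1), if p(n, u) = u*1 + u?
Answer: -120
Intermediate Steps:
p(n, u) = 2*u (p(n, u) = u + u = 2*u)
(p(3 - 1*3, -4)*(-15))*(-1) = ((2*(-4))*(-15))*(-1) = -8*(-15)*(-1) = 120*(-1) = -120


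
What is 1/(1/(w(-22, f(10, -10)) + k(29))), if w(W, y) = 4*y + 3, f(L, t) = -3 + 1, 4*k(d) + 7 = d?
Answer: ½ ≈ 0.50000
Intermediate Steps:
k(d) = -7/4 + d/4
f(L, t) = -2
w(W, y) = 3 + 4*y
1/(1/(w(-22, f(10, -10)) + k(29))) = 1/(1/((3 + 4*(-2)) + (-7/4 + (¼)*29))) = 1/(1/((3 - 8) + (-7/4 + 29/4))) = 1/(1/(-5 + 11/2)) = 1/(1/(½)) = 1/2 = ½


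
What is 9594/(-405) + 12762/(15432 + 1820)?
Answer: -8908171/388170 ≈ -22.949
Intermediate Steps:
9594/(-405) + 12762/(15432 + 1820) = 9594*(-1/405) + 12762/17252 = -1066/45 + 12762*(1/17252) = -1066/45 + 6381/8626 = -8908171/388170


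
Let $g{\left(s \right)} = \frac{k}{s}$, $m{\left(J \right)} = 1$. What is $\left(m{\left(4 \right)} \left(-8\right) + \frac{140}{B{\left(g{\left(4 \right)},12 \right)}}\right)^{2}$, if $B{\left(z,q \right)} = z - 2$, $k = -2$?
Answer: $4096$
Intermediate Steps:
$g{\left(s \right)} = - \frac{2}{s}$
$B{\left(z,q \right)} = -2 + z$ ($B{\left(z,q \right)} = z - 2 = -2 + z$)
$\left(m{\left(4 \right)} \left(-8\right) + \frac{140}{B{\left(g{\left(4 \right)},12 \right)}}\right)^{2} = \left(1 \left(-8\right) + \frac{140}{-2 - \frac{2}{4}}\right)^{2} = \left(-8 + \frac{140}{-2 - \frac{1}{2}}\right)^{2} = \left(-8 + \frac{140}{- \frac{5}{2}}\right)^{2} = \left(-8 + 140 \left(- \frac{2}{5}\right)\right)^{2} = \left(-8 - 56\right)^{2} = \left(-64\right)^{2} = 4096$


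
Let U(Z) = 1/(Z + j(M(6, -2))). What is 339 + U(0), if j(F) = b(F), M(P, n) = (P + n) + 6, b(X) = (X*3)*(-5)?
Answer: 50849/150 ≈ 338.99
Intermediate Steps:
b(X) = -15*X (b(X) = (3*X)*(-5) = -15*X)
M(P, n) = 6 + P + n
j(F) = -15*F
U(Z) = 1/(-150 + Z) (U(Z) = 1/(Z - 15*(6 + 6 - 2)) = 1/(Z - 15*10) = 1/(Z - 150) = 1/(-150 + Z))
339 + U(0) = 339 + 1/(-150 + 0) = 339 + 1/(-150) = 339 - 1/150 = 50849/150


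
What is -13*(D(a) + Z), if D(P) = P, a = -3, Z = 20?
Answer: -221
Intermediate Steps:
-13*(D(a) + Z) = -13*(-3 + 20) = -13*17 = -221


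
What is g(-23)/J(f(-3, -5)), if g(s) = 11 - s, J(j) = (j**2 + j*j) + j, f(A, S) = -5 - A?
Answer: 17/3 ≈ 5.6667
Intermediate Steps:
J(j) = j + 2*j**2 (J(j) = (j**2 + j**2) + j = 2*j**2 + j = j + 2*j**2)
g(-23)/J(f(-3, -5)) = (11 - 1*(-23))/(((-5 - 1*(-3))*(1 + 2*(-5 - 1*(-3))))) = (11 + 23)/(((-5 + 3)*(1 + 2*(-5 + 3)))) = 34/((-2*(1 + 2*(-2)))) = 34/((-2*(1 - 4))) = 34/((-2*(-3))) = 34/6 = 34*(1/6) = 17/3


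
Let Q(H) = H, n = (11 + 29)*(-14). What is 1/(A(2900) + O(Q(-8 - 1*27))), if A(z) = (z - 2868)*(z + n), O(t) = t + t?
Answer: 1/74810 ≈ 1.3367e-5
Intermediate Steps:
n = -560 (n = 40*(-14) = -560)
O(t) = 2*t
A(z) = (-2868 + z)*(-560 + z) (A(z) = (z - 2868)*(z - 560) = (-2868 + z)*(-560 + z))
1/(A(2900) + O(Q(-8 - 1*27))) = 1/((1606080 + 2900² - 3428*2900) + 2*(-8 - 1*27)) = 1/((1606080 + 8410000 - 9941200) + 2*(-8 - 27)) = 1/(74880 + 2*(-35)) = 1/(74880 - 70) = 1/74810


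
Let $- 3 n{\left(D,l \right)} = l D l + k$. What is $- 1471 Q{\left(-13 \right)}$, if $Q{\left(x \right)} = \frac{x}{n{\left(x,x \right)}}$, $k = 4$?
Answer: $\frac{19123}{731} \approx 26.16$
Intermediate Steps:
$n{\left(D,l \right)} = - \frac{4}{3} - \frac{D l^{2}}{3}$ ($n{\left(D,l \right)} = - \frac{l D l + 4}{3} = - \frac{D l l + 4}{3} = - \frac{D l^{2} + 4}{3} = - \frac{4 + D l^{2}}{3} = - \frac{4}{3} - \frac{D l^{2}}{3}$)
$Q{\left(x \right)} = \frac{x}{- \frac{4}{3} - \frac{x^{3}}{3}}$ ($Q{\left(x \right)} = \frac{x}{- \frac{4}{3} - \frac{x x^{2}}{3}} = \frac{x}{- \frac{4}{3} - \frac{x^{3}}{3}}$)
$- 1471 Q{\left(-13 \right)} = - 1471 \left(\left(-3\right) \left(-13\right) \frac{1}{4 + \left(-13\right)^{3}}\right) = - 1471 \left(\left(-3\right) \left(-13\right) \frac{1}{4 - 2197}\right) = - 1471 \left(\left(-3\right) \left(-13\right) \frac{1}{-2193}\right) = - 1471 \left(\left(-3\right) \left(-13\right) \left(- \frac{1}{2193}\right)\right) = \left(-1471\right) \left(- \frac{13}{731}\right) = \frac{19123}{731}$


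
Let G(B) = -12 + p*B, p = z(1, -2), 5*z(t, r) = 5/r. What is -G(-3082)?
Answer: -1529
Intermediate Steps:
z(t, r) = 1/r (z(t, r) = (5/r)/5 = 1/r)
p = -1/2 (p = 1/(-2) = -1/2 ≈ -0.50000)
G(B) = -12 - B/2
-G(-3082) = -(-12 - 1/2*(-3082)) = -(-12 + 1541) = -1*1529 = -1529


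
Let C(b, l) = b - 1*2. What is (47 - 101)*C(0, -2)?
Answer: 108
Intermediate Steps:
C(b, l) = -2 + b (C(b, l) = b - 2 = -2 + b)
(47 - 101)*C(0, -2) = (47 - 101)*(-2 + 0) = -54*(-2) = 108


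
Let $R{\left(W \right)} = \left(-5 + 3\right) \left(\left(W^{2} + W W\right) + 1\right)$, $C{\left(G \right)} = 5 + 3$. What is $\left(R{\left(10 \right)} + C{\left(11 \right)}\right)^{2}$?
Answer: $155236$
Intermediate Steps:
$C{\left(G \right)} = 8$
$R{\left(W \right)} = -2 - 4 W^{2}$ ($R{\left(W \right)} = - 2 \left(\left(W^{2} + W^{2}\right) + 1\right) = - 2 \left(2 W^{2} + 1\right) = - 2 \left(1 + 2 W^{2}\right) = -2 - 4 W^{2}$)
$\left(R{\left(10 \right)} + C{\left(11 \right)}\right)^{2} = \left(\left(-2 - 4 \cdot 10^{2}\right) + 8\right)^{2} = \left(\left(-2 - 400\right) + 8\right)^{2} = \left(-402 + 8\right)^{2} = \left(-394\right)^{2} = 155236$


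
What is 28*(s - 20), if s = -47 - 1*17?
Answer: -2352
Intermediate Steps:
s = -64 (s = -47 - 17 = -64)
28*(s - 20) = 28*(-64 - 20) = 28*(-84) = -2352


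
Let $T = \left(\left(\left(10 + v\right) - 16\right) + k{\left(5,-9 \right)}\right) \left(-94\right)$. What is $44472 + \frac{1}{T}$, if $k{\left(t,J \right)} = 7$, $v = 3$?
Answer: $\frac{16721471}{376} \approx 44472.0$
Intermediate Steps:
$T = -376$ ($T = \left(\left(\left(10 + 3\right) - 16\right) + 7\right) \left(-94\right) = \left(\left(13 - 16\right) + 7\right) \left(-94\right) = \left(-3 + 7\right) \left(-94\right) = 4 \left(-94\right) = -376$)
$44472 + \frac{1}{T} = 44472 + \frac{1}{-376} = 44472 - \frac{1}{376} = \frac{16721471}{376}$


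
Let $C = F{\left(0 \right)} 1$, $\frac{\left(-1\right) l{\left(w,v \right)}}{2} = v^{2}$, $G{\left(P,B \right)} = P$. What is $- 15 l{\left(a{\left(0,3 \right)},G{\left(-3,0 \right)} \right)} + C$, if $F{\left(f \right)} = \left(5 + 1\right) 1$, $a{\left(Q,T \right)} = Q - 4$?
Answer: $276$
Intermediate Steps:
$a{\left(Q,T \right)} = -4 + Q$
$F{\left(f \right)} = 6$ ($F{\left(f \right)} = 6 \cdot 1 = 6$)
$l{\left(w,v \right)} = - 2 v^{2}$
$C = 6$ ($C = 6 \cdot 1 = 6$)
$- 15 l{\left(a{\left(0,3 \right)},G{\left(-3,0 \right)} \right)} + C = - 15 \left(- 2 \left(-3\right)^{2}\right) + 6 = - 15 \left(\left(-2\right) 9\right) + 6 = \left(-15\right) \left(-18\right) + 6 = 270 + 6 = 276$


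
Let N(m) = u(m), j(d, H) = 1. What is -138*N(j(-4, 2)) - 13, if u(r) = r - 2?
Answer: 125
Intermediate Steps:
u(r) = -2 + r
N(m) = -2 + m
-138*N(j(-4, 2)) - 13 = -138*(-2 + 1) - 13 = -138*(-1) - 13 = 138 - 13 = 125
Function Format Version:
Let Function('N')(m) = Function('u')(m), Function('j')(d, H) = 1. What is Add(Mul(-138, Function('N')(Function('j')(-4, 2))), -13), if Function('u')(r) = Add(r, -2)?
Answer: 125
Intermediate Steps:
Function('u')(r) = Add(-2, r)
Function('N')(m) = Add(-2, m)
Add(Mul(-138, Function('N')(Function('j')(-4, 2))), -13) = Add(Mul(-138, Add(-2, 1)), -13) = Add(Mul(-138, -1), -13) = Add(138, -13) = 125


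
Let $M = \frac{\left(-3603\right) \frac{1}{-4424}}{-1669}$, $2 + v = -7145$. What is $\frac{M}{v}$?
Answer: $\frac{3603}{52770989432} \approx 6.8276 \cdot 10^{-8}$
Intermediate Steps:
$v = -7147$ ($v = -2 - 7145 = -7147$)
$M = - \frac{3603}{7383656}$ ($M = \left(-3603\right) \left(- \frac{1}{4424}\right) \left(- \frac{1}{1669}\right) = \frac{3603}{4424} \left(- \frac{1}{1669}\right) = - \frac{3603}{7383656} \approx -0.00048797$)
$\frac{M}{v} = - \frac{3603}{7383656 \left(-7147\right)} = \left(- \frac{3603}{7383656}\right) \left(- \frac{1}{7147}\right) = \frac{3603}{52770989432}$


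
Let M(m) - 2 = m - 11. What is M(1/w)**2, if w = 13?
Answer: 13456/169 ≈ 79.621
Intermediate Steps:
M(m) = -9 + m (M(m) = 2 + (m - 11) = 2 + (-11 + m) = -9 + m)
M(1/w)**2 = (-9 + 1/13)**2 = (-116/13)**2 = 13456/169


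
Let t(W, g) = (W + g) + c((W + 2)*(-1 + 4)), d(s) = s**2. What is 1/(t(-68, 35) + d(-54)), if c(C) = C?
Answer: 1/2685 ≈ 0.00037244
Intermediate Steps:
t(W, g) = 6 + g + 4*W (t(W, g) = (W + g) + (W + 2)*(-1 + 4) = (W + g) + (2 + W)*3 = (W + g) + (6 + 3*W) = 6 + g + 4*W)
1/(t(-68, 35) + d(-54)) = 1/((6 + 35 + 4*(-68)) + (-54)**2) = 1/((6 + 35 - 272) + 2916) = 1/(-231 + 2916) = 1/2685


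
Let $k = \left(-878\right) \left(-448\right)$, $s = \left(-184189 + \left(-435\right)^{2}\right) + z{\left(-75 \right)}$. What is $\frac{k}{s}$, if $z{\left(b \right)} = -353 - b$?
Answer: $\frac{196672}{2379} \approx 82.67$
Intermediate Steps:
$s = 4758$ ($s = \left(-184189 + \left(-435\right)^{2}\right) - 278 = \left(-184189 + 189225\right) + \left(-353 + 75\right) = 5036 - 278 = 4758$)
$k = 393344$
$\frac{k}{s} = \frac{393344}{4758} = 393344 \cdot \frac{1}{4758} = \frac{196672}{2379}$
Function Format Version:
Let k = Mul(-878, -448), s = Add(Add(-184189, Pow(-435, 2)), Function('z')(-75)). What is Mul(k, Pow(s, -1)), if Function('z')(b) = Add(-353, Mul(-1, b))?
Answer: Rational(196672, 2379) ≈ 82.670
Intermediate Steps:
s = 4758 (s = Add(Add(-184189, Pow(-435, 2)), Add(-353, Mul(-1, -75))) = Add(Add(-184189, 189225), Add(-353, 75)) = Add(5036, -278) = 4758)
k = 393344
Mul(k, Pow(s, -1)) = Mul(393344, Pow(4758, -1)) = Mul(393344, Rational(1, 4758)) = Rational(196672, 2379)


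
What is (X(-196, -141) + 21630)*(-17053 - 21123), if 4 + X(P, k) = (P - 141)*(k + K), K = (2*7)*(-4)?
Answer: -3360060640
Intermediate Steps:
K = -56 (K = 14*(-4) = -56)
X(P, k) = -4 + (-141 + P)*(-56 + k) (X(P, k) = -4 + (P - 141)*(k - 56) = -4 + (-141 + P)*(-56 + k))
(X(-196, -141) + 21630)*(-17053 - 21123) = ((7892 - 141*(-141) - 56*(-196) - 196*(-141)) + 21630)*(-17053 - 21123) = ((7892 + 19881 + 10976 + 27636) + 21630)*(-38176) = (66385 + 21630)*(-38176) = 88015*(-38176) = -3360060640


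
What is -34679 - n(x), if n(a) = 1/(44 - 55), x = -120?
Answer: -381468/11 ≈ -34679.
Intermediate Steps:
n(a) = -1/11 (n(a) = 1/(-11) = -1/11)
-34679 - n(x) = -34679 - 1*(-1/11) = -34679 + 1/11 = -381468/11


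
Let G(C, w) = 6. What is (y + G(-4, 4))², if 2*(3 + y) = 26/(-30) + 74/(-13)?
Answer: 11881/152100 ≈ 0.078113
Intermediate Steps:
y = -2449/390 (y = -3 + (26/(-30) + 74/(-13))/2 = -3 + (26*(-1/30) + 74*(-1/13))/2 = -3 + (-13/15 - 74/13)/2 = -3 + (½)*(-1279/195) = -3 - 1279/390 = -2449/390 ≈ -6.2795)
(y + G(-4, 4))² = (-2449/390 + 6)² = (-109/390)² = 11881/152100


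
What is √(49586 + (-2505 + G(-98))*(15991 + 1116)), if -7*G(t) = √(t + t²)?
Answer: √(-42803449 - 17107*√194) ≈ 6560.6*I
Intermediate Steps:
G(t) = -√(t + t²)/7
√(49586 + (-2505 + G(-98))*(15991 + 1116)) = √(49586 + (-2505 - 7*√194/7)*(15991 + 1116)) = √(49586 + (-2505 - 7*√194/7)*17107) = √(49586 + (-2505 - √194)*17107) = √(49586 + (-42853035 - 17107*√194)) = √(-42803449 - 17107*√194)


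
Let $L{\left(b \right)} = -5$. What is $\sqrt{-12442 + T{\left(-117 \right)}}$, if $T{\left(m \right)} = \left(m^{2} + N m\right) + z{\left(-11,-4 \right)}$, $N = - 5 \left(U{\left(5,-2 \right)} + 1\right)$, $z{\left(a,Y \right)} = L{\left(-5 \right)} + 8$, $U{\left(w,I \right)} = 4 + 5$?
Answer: $10 \sqrt{71} \approx 84.261$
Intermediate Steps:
$U{\left(w,I \right)} = 9$
$z{\left(a,Y \right)} = 3$ ($z{\left(a,Y \right)} = -5 + 8 = 3$)
$N = -50$ ($N = - 5 \left(9 + 1\right) = \left(-5\right) 10 = -50$)
$T{\left(m \right)} = 3 + m^{2} - 50 m$ ($T{\left(m \right)} = \left(m^{2} - 50 m\right) + 3 = 3 + m^{2} - 50 m$)
$\sqrt{-12442 + T{\left(-117 \right)}} = \sqrt{-12442 + \left(3 + \left(-117\right)^{2} - -5850\right)} = \sqrt{-12442 + \left(3 + 13689 + 5850\right)} = \sqrt{-12442 + 19542} = \sqrt{7100} = 10 \sqrt{71}$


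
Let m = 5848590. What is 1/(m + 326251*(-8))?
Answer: 1/3238582 ≈ 3.0878e-7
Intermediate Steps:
1/(m + 326251*(-8)) = 1/(5848590 + 326251*(-8)) = 1/(5848590 - 2610008) = 1/3238582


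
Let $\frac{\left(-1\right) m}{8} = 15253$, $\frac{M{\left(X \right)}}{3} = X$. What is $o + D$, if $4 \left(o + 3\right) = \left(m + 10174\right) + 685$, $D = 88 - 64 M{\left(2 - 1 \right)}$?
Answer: $- \frac{111593}{4} \approx -27898.0$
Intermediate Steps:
$M{\left(X \right)} = 3 X$
$m = -122024$ ($m = \left(-8\right) 15253 = -122024$)
$D = -104$ ($D = 88 - 64 \cdot 3 \left(2 - 1\right) = 88 - 64 \cdot 3 \cdot 1 = 88 - 192 = -104$)
$o = - \frac{111177}{4}$ ($o = -3 + \frac{\left(-122024 + 10174\right) + 685}{4} = -3 + \frac{-111850 + 685}{4} = -3 + \frac{1}{4} \left(-111165\right) = -3 - \frac{111165}{4} = - \frac{111177}{4} \approx -27794.0$)
$o + D = - \frac{111177}{4} - 104 = - \frac{111593}{4}$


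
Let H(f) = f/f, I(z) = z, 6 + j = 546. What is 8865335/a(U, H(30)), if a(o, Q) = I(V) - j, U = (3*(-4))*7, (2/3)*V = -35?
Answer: -3546134/237 ≈ -14963.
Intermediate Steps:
V = -105/2 (V = (3/2)*(-35) = -105/2 ≈ -52.500)
j = 540 (j = -6 + 546 = 540)
U = -84 (U = -12*7 = -84)
H(f) = 1
a(o, Q) = -1185/2 (a(o, Q) = -105/2 - 1*540 = -105/2 - 540 = -1185/2)
8865335/a(U, H(30)) = 8865335/(-1185/2) = 8865335*(-2/1185) = -3546134/237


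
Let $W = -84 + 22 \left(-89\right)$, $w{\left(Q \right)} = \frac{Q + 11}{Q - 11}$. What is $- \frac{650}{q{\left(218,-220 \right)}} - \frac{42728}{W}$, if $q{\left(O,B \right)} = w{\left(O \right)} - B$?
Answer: $\frac{840433366}{46730149} \approx 17.985$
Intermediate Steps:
$w{\left(Q \right)} = \frac{11 + Q}{-11 + Q}$
$W = -2042$ ($W = -84 - 1958 = -2042$)
$q{\left(O,B \right)} = - B + \frac{11 + O}{-11 + O}$ ($q{\left(O,B \right)} = \frac{11 + O}{-11 + O} - B = - B + \frac{11 + O}{-11 + O}$)
$- \frac{650}{q{\left(218,-220 \right)}} - \frac{42728}{W} = - \frac{650}{\frac{1}{-11 + 218} \left(11 + 218 - - 220 \left(-11 + 218\right)\right)} - \frac{42728}{-2042} = - \frac{650}{\frac{1}{207} \left(11 + 218 - \left(-220\right) 207\right)} - - \frac{21364}{1021} = - \frac{650}{\frac{1}{207} \left(11 + 218 + 45540\right)} + \frac{21364}{1021} = - \frac{650}{\frac{1}{207} \cdot 45769} + \frac{21364}{1021} = - \frac{650}{\frac{45769}{207}} + \frac{21364}{1021} = \left(-650\right) \frac{207}{45769} + \frac{21364}{1021} = - \frac{134550}{45769} + \frac{21364}{1021} = \frac{840433366}{46730149}$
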